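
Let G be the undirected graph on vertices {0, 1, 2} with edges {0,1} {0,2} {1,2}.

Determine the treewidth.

2

A width-2 tree decomposition is:
Bags: B1 = {0, 1, 2}
Tree: (single bag)
A single bag containing all 3 vertices is trivially a valid decomposition of width 2. For the lower bound, the 3 vertices {0, 1, 2} are pairwise adjacent, and any tree decomposition puts a clique entirely inside one bag — forcing width ≥ 2. The upper and lower bounds meet at 2, so that is the treewidth.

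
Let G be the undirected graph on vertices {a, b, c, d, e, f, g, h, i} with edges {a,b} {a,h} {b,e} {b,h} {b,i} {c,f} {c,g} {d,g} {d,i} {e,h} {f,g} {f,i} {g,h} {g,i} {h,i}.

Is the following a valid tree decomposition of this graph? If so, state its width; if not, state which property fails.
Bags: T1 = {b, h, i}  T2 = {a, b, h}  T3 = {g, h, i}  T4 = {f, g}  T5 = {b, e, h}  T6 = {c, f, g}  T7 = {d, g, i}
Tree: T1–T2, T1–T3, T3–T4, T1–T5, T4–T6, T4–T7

No — edge (i,f) lies in no bag.

A tree decomposition must satisfy three properties: every vertex lies in some bag; for every edge, both endpoints lie together in some bag; and for every vertex, the bags containing it form a connected subtree. Here edge (i,f) lies in no bag, so the decomposition is invalid.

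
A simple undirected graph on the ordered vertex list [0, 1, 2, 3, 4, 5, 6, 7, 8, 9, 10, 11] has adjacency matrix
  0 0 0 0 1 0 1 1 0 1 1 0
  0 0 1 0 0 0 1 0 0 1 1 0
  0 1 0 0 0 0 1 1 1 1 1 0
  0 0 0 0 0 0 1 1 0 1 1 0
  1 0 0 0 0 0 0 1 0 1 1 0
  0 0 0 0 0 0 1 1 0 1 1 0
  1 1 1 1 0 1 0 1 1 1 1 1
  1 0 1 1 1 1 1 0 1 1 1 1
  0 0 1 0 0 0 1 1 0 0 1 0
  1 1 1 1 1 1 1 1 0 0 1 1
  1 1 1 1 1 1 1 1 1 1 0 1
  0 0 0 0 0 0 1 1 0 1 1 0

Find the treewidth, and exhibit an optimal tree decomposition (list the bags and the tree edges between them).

Treewidth 4.
One optimal decomposition is:
Bags: B1 = {6, 7, 9, 10, 11}  B2 = {0, 6, 7, 9, 10}  B3 = {2, 6, 7, 9, 10}  B4 = {0, 4, 7, 9, 10}  B5 = {1, 2, 6, 9, 10}  B6 = {3, 6, 7, 9, 10}  B7 = {2, 6, 7, 8, 10}  B8 = {5, 6, 7, 9, 10}
Tree: B1–B2, B1–B3, B2–B4, B3–B5, B3–B6, B3–B7, B2–B8

Each bag holds 5 vertices, so the decomposition has width 4, which upper-bounds the treewidth. For the lower bound, the 5 vertices {0, 4, 7, 9, 10} are pairwise adjacent, and any tree decomposition puts a clique entirely inside one bag — forcing width ≥ 4. The upper and lower bounds meet at 4, so that is the treewidth.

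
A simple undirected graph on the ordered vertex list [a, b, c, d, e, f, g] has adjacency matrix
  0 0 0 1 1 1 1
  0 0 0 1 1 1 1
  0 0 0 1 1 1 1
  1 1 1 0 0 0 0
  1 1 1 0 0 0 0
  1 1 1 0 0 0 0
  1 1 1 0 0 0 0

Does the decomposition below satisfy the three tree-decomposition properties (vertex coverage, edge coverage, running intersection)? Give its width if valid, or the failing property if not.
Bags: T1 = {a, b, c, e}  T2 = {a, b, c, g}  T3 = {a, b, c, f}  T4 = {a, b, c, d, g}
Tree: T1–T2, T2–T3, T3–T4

No — bags containing vertex g are not connected in the tree.

A tree decomposition must satisfy three properties: every vertex lies in some bag; for every edge, both endpoints lie together in some bag; and for every vertex, the bags containing it form a connected subtree. Here bags containing vertex g are not connected in the tree, so the decomposition is invalid.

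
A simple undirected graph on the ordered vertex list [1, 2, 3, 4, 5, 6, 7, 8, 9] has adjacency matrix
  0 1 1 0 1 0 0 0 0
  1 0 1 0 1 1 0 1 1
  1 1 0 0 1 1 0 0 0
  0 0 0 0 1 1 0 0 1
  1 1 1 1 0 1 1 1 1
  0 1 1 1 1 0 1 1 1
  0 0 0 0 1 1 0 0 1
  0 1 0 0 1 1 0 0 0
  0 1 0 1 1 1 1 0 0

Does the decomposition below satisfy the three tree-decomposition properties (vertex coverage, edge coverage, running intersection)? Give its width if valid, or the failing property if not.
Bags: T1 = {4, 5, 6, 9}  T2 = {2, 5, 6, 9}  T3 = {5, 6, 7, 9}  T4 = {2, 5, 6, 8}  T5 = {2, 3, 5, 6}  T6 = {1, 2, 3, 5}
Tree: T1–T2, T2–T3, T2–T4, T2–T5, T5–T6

Vertex coverage: the bags together contain {1, 2, 3, 4, 5, 6, 7, 8, 9}, the full vertex set. Edge coverage: each edge of G has both endpoints in at least one bag. Running intersection: for every vertex, the bags containing it form a connected subtree. All three properties hold, so this is a valid tree decomposition of width max|bag| − 1 = 3, and hence tw(G) ≤ 3.

Yes; width 3.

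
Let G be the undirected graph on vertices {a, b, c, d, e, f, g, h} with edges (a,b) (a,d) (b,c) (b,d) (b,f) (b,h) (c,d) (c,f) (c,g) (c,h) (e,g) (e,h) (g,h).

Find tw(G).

A width-2 tree decomposition is:
Bags: B1 = {b, c, d}  B2 = {b, c, h}  B3 = {c, g, h}  B4 = {b, c, f}  B5 = {e, g, h}  B6 = {a, b, d}
Tree: B1–B2, B2–B3, B2–B4, B3–B5, B1–B6
Each bag holds 3 vertices, so the decomposition has width 2, which upper-bounds the treewidth. For the lower bound, the 3 vertices {e, g, h} are pairwise adjacent, and any tree decomposition puts a clique entirely inside one bag — forcing width ≥ 2. The upper and lower bounds meet at 2, so that is the treewidth.

2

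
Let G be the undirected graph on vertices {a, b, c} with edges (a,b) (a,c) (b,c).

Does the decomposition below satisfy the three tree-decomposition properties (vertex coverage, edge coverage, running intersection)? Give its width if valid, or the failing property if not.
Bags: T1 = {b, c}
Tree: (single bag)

No — vertex a appears in no bag.

A tree decomposition must satisfy three properties: every vertex lies in some bag; for every edge, both endpoints lie together in some bag; and for every vertex, the bags containing it form a connected subtree. Here vertex a appears in no bag, so the decomposition is invalid.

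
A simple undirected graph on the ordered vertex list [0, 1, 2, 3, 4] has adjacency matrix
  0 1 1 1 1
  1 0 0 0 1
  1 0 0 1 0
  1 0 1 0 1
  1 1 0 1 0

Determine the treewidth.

A width-2 tree decomposition is:
Bags: B1 = {0, 3, 4}  B2 = {0, 2, 3}  B3 = {0, 1, 4}
Tree: B1–B2, B1–B3
Every bag has size at most 3, so the width is 3 − 1 = 2 and tw(G) ≤ 2. Conversely, {0, 1, 4} is a clique of size 3, and the vertices of any clique must share a bag in every tree decomposition; so some bag has ≥ 3 vertices and tw(G) ≥ 2. Therefore the treewidth is 2.

2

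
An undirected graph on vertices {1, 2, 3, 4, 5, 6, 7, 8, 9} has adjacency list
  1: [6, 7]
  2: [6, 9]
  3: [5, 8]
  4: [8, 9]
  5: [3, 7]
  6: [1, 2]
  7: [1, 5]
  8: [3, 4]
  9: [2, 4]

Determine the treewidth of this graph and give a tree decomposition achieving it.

Treewidth 2.
One such decomposition:
Bags: B1 = {1, 5, 7}  B2 = {1, 3, 5}  B3 = {1, 3, 8}  B4 = {1, 4, 8}  B5 = {1, 4, 9}  B6 = {1, 2, 9}  B7 = {1, 2, 6}
Tree: B1–B2, B2–B3, B3–B4, B4–B5, B5–B6, B6–B7

The largest bag has 3 vertices, giving width 2; this decomposition certifies tw(G) ≤ 2. The edges 1–7–5–3–8–4–9–2–6–1 form a cycle, so G is not a tree and its treewidth is at least 2. Therefore the treewidth is 2.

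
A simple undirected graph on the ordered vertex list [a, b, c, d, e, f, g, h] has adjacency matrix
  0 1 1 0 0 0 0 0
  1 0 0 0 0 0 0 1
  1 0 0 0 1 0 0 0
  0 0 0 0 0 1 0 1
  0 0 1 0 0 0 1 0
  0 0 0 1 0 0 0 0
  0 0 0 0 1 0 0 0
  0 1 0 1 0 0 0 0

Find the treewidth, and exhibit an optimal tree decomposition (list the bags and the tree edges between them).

Every bag has size at most 2, so the width is 2 − 1 = 1 and tw(G) ≤ 1. Since G has at least one edge (e.g. f–d), it is not an edgeless graph, so tw(G) ≥ 1. The upper and lower bounds meet at 1, so that is the treewidth.

Treewidth 1.
One optimal decomposition is:
Bags: B1 = {d, f}  B2 = {d, h}  B3 = {b, h}  B4 = {a, b}  B5 = {a, c}  B6 = {c, e}  B7 = {e, g}
Tree: B1–B2, B2–B3, B3–B4, B4–B5, B5–B6, B6–B7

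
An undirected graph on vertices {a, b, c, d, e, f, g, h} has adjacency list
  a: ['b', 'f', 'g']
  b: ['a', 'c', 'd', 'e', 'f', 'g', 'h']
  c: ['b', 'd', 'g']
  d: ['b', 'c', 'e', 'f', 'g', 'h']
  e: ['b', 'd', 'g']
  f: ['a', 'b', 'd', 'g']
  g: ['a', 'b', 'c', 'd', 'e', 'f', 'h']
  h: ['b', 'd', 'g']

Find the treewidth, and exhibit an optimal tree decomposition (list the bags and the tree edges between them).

Treewidth 3.
Bags: B1 = {b, d, g, h}  B2 = {b, d, f, g}  B3 = {b, c, d, g}  B4 = {a, b, f, g}  B5 = {b, d, e, g}
Tree: B1–B2, B1–B3, B2–B4, B1–B5

Every bag has size at most 4, so the width is 4 − 1 = 3 and tw(G) ≤ 3. Conversely, {b, d, e, g} is a clique of size 4, and the vertices of any clique must share a bag in every tree decomposition; so some bag has ≥ 4 vertices and tw(G) ≥ 3. Hence tw(G) = 3 exactly.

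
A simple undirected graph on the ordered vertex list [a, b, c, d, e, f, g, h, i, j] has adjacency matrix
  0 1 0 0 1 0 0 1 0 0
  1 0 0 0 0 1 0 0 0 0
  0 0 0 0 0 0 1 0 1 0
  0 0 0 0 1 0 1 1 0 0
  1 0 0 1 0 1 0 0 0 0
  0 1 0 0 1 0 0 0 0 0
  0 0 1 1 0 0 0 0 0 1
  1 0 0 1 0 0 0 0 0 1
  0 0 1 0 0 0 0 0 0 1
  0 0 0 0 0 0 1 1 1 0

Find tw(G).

A width-2 tree decomposition is:
Bags: B1 = {c, g, i}  B2 = {g, i, j}  B3 = {d, g, j}  B4 = {d, h, j}  B5 = {d, e, h}  B6 = {a, e, h}  B7 = {a, e, f}  B8 = {a, b, f}
Tree: B1–B2, B2–B3, B3–B4, B4–B5, B5–B6, B6–B7, B7–B8
Each bag holds 3 vertices, so the decomposition has width 2, which upper-bounds the treewidth. Since c–i–j–g–c is a cycle in G, G is not acyclic. Forests are exactly the graphs of treewidth ≤ 1, so tw(G) ≥ 2. Hence tw(G) = 2 exactly.

2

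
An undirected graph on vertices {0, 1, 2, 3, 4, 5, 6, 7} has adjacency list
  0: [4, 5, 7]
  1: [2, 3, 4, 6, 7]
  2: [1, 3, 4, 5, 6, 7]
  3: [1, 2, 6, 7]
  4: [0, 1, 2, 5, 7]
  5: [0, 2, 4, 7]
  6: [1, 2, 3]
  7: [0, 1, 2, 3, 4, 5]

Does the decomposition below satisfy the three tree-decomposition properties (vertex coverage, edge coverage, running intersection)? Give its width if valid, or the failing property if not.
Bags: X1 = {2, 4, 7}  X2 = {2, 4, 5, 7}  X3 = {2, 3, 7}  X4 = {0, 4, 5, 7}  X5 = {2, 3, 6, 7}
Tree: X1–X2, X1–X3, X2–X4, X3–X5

No — vertex 1 appears in no bag.

A tree decomposition must satisfy three properties: every vertex lies in some bag; for every edge, both endpoints lie together in some bag; and for every vertex, the bags containing it form a connected subtree. Here vertex 1 appears in no bag, so the decomposition is invalid.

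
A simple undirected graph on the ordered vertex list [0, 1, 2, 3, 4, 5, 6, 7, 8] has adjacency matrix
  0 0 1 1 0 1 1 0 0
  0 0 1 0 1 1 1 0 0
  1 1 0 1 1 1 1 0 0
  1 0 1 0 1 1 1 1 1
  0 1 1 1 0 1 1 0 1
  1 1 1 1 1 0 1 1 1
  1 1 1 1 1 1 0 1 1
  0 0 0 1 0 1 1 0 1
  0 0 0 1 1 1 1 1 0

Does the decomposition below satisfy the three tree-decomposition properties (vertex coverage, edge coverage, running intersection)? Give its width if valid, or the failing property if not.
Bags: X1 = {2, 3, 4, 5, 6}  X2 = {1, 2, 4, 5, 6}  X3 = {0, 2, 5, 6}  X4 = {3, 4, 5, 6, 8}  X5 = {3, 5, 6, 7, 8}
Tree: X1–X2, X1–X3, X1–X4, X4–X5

A tree decomposition must satisfy three properties: every vertex lies in some bag; for every edge, both endpoints lie together in some bag; and for every vertex, the bags containing it form a connected subtree. Here edge (3,0) lies in no bag, so the decomposition is invalid.

No — edge (3,0) lies in no bag.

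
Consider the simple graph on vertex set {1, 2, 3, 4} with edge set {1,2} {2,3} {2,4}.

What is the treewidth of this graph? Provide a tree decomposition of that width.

Treewidth 1.
One such decomposition:
Bags: B1 = {1, 2}  B2 = {2, 3}  B3 = {2, 4}
Tree: B1–B2, B1–B3

Every bag has size at most 2, so the width is 2 − 1 = 1 and tw(G) ≤ 1. Since G has at least one edge (e.g. 1–2), it is not an edgeless graph, so tw(G) ≥ 1. The upper and lower bounds meet at 1, so that is the treewidth.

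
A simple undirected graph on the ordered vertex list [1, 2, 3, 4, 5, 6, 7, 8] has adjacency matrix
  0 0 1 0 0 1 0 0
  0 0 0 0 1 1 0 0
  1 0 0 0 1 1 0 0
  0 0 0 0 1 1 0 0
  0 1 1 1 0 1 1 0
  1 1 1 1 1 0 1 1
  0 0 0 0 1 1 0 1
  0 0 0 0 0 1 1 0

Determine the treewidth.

A width-2 tree decomposition is:
Bags: B1 = {2, 5, 6}  B2 = {5, 6, 7}  B3 = {3, 5, 6}  B4 = {4, 5, 6}  B5 = {1, 3, 6}  B6 = {6, 7, 8}
Tree: B1–B2, B2–B3, B1–B4, B3–B5, B2–B6
Every bag has size at most 3, so the width is 3 − 1 = 2 and tw(G) ≤ 2. Conversely, {6, 7, 8} is a clique of size 3, and the vertices of any clique must share a bag in every tree decomposition; so some bag has ≥ 3 vertices and tw(G) ≥ 2. The upper and lower bounds meet at 2, so that is the treewidth.

2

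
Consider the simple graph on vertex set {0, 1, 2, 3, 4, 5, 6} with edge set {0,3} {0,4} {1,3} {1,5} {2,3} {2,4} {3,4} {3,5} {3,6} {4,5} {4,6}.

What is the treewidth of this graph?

A width-2 tree decomposition is:
Bags: B1 = {3, 4, 5}  B2 = {0, 3, 4}  B3 = {2, 3, 4}  B4 = {3, 4, 6}  B5 = {1, 3, 5}
Tree: B1–B2, B2–B3, B1–B4, B1–B5
Every bag has size at most 3, so the width is 3 − 1 = 2 and tw(G) ≤ 2. For the lower bound, the 3 vertices {1, 3, 5} are pairwise adjacent, and any tree decomposition puts a clique entirely inside one bag — forcing width ≥ 2. Therefore the treewidth is 2.

2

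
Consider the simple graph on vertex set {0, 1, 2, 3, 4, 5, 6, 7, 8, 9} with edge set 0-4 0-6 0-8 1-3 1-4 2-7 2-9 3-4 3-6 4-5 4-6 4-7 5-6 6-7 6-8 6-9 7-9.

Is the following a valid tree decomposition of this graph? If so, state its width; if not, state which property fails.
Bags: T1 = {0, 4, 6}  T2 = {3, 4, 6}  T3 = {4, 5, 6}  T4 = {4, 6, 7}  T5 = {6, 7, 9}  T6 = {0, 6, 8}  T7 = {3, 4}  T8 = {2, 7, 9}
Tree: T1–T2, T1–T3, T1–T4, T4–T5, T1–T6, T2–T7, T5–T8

No — vertex 1 appears in no bag.

A tree decomposition must satisfy three properties: every vertex lies in some bag; for every edge, both endpoints lie together in some bag; and for every vertex, the bags containing it form a connected subtree. Here vertex 1 appears in no bag, so the decomposition is invalid.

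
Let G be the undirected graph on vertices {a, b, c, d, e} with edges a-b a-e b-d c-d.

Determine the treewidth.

A width-1 tree decomposition is:
Bags: B1 = {a, e}  B2 = {a, b}  B3 = {b, d}  B4 = {c, d}
Tree: B1–B2, B2–B3, B3–B4
The largest bag has 2 vertices, giving width 1; this decomposition certifies tw(G) ≤ 1. Since G has at least one edge (e.g. e–a), it is not an edgeless graph, so tw(G) ≥ 1. Combining the bounds, tw(G) = 1.

1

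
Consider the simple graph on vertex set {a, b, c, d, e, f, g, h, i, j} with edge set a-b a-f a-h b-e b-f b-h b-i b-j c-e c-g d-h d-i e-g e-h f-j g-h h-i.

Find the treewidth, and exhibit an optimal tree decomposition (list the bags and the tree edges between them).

Every bag has size at most 3, so the width is 3 − 1 = 2 and tw(G) ≤ 2. Conversely, {b, f, j} is a clique of size 3, and the vertices of any clique must share a bag in every tree decomposition; so some bag has ≥ 3 vertices and tw(G) ≥ 2. The upper and lower bounds meet at 2, so that is the treewidth.

Treewidth 2.
One such decomposition:
Bags: B1 = {b, e, h}  B2 = {a, b, h}  B3 = {b, h, i}  B4 = {d, h, i}  B5 = {e, g, h}  B6 = {a, b, f}  B7 = {c, e, g}  B8 = {b, f, j}
Tree: B1–B2, B1–B3, B3–B4, B1–B5, B2–B6, B5–B7, B6–B8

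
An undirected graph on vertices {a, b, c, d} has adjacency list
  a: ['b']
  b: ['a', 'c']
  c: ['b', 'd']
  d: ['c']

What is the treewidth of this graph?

A width-1 tree decomposition is:
Bags: B1 = {a, b}  B2 = {b, c}  B3 = {c, d}
Tree: B1–B2, B2–B3
Each bag holds 2 vertices, so the decomposition has width 1, which upper-bounds the treewidth. Any graph with an edge has treewidth ≥ 1, and G has the edge b–a. The upper and lower bounds meet at 1, so that is the treewidth.

1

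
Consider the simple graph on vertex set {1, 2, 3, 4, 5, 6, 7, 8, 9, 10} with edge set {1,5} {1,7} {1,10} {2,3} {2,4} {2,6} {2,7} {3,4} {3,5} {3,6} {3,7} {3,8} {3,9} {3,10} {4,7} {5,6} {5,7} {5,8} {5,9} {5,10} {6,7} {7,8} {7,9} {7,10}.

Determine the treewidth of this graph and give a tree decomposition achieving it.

Every bag has size at most 4, so the width is 4 − 1 = 3 and tw(G) ≤ 3. On the other hand G contains the 4-clique {1, 5, 7, 10}. A clique must lie in a single bag of any decomposition, so no decomposition can have width below 3. The upper and lower bounds meet at 3, so that is the treewidth.

Treewidth 3.
Bags: B1 = {3, 5, 6, 7}  B2 = {3, 5, 7, 10}  B3 = {3, 5, 7, 8}  B4 = {3, 5, 7, 9}  B5 = {2, 3, 6, 7}  B6 = {2, 3, 4, 7}  B7 = {1, 5, 7, 10}
Tree: B1–B2, B1–B3, B2–B4, B1–B5, B5–B6, B2–B7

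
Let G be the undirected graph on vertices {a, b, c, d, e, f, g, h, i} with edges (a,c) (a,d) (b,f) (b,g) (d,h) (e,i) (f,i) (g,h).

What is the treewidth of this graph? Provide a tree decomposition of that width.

Every bag has size at most 2, so the width is 2 − 1 = 1 and tw(G) ≤ 1. Any graph with an edge has treewidth ≥ 1, and G has the edge c–a. Therefore the treewidth is 1.

Treewidth 1.
One such decomposition:
Bags: B1 = {a, c}  B2 = {a, d}  B3 = {d, h}  B4 = {g, h}  B5 = {b, g}  B6 = {b, f}  B7 = {f, i}  B8 = {e, i}
Tree: B1–B2, B2–B3, B3–B4, B4–B5, B5–B6, B6–B7, B7–B8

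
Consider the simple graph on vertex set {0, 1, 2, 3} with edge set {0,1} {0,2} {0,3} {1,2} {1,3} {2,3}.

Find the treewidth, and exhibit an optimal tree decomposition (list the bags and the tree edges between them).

Treewidth 3.
Bags: B1 = {0, 1, 2, 3}
Tree: (single bag)

With just one bag of size 4, the width is 4 − 1 = 3, so tw(G) ≤ 3. For the lower bound, the 4 vertices {0, 1, 2, 3} are pairwise adjacent, and any tree decomposition puts a clique entirely inside one bag — forcing width ≥ 3. Combining the bounds, tw(G) = 3.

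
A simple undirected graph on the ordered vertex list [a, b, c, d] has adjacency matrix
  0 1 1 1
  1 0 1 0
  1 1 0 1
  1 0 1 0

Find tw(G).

2

A width-2 tree decomposition is:
Bags: B1 = {a, b, c}  B2 = {a, c, d}
Tree: B1–B2
Every bag has size at most 3, so the width is 3 − 1 = 2 and tw(G) ≤ 2. Conversely, {a, c, d} is a clique of size 3, and the vertices of any clique must share a bag in every tree decomposition; so some bag has ≥ 3 vertices and tw(G) ≥ 2. Hence tw(G) = 2 exactly.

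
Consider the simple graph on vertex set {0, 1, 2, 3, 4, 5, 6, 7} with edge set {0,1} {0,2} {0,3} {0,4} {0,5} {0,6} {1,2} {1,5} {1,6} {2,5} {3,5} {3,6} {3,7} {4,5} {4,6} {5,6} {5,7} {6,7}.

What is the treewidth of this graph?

A width-3 tree decomposition is:
Bags: B1 = {0, 4, 5, 6}  B2 = {0, 3, 5, 6}  B3 = {0, 1, 5, 6}  B4 = {3, 5, 6, 7}  B5 = {0, 1, 2, 5}
Tree: B1–B2, B2–B3, B2–B4, B3–B5
Every bag has size at most 4, so the width is 4 − 1 = 3 and tw(G) ≤ 3. On the other hand G contains the 4-clique {0, 1, 2, 5}. A clique must lie in a single bag of any decomposition, so no decomposition can have width below 3. Hence tw(G) = 3 exactly.

3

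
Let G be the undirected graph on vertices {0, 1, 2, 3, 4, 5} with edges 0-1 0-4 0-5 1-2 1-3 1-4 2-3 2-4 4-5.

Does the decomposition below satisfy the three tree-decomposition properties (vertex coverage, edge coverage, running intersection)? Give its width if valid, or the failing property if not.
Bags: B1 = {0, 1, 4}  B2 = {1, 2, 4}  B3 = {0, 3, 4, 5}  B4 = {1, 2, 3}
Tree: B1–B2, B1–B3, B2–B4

A tree decomposition must satisfy three properties: every vertex lies in some bag; for every edge, both endpoints lie together in some bag; and for every vertex, the bags containing it form a connected subtree. Here bags containing vertex 3 are not connected in the tree, so the decomposition is invalid.

No — bags containing vertex 3 are not connected in the tree.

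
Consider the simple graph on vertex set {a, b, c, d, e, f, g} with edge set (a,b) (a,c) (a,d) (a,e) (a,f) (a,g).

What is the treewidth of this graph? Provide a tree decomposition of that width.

Treewidth 1.
Bags: B1 = {a, c}  B2 = {a, b}  B3 = {a, d}  B4 = {a, f}  B5 = {a, e}  B6 = {a, g}
Tree: B1–B2, B1–B3, B2–B4, B4–B5, B2–B6

Every bag has size at most 2, so the width is 2 − 1 = 1 and tw(G) ≤ 1. G has an edge, so its treewidth is at least 1. Hence tw(G) = 1 exactly.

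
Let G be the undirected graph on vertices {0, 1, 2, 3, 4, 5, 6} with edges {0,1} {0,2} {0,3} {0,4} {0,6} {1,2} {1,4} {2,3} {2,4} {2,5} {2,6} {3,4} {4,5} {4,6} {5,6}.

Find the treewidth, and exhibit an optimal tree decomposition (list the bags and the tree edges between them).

Every bag has size at most 4, so the width is 4 − 1 = 3 and tw(G) ≤ 3. On the other hand G contains the 4-clique {0, 1, 2, 4}. A clique must lie in a single bag of any decomposition, so no decomposition can have width below 3. Therefore the treewidth is 3.

Treewidth 3.
One optimal decomposition is:
Bags: B1 = {0, 2, 3, 4}  B2 = {0, 2, 4, 6}  B3 = {0, 1, 2, 4}  B4 = {2, 4, 5, 6}
Tree: B1–B2, B1–B3, B2–B4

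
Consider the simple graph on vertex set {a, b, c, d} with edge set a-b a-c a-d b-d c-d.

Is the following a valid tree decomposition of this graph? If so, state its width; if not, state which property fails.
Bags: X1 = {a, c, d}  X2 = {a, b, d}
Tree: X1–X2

Vertex coverage: the bags together contain {a, b, c, d}, the full vertex set. Edge coverage: each edge of G has both endpoints in at least one bag. Running intersection: for every vertex, the bags containing it form a connected subtree. All three properties hold, so this is a valid tree decomposition of width max|bag| − 1 = 2, and hence tw(G) ≤ 2.

Yes; width 2.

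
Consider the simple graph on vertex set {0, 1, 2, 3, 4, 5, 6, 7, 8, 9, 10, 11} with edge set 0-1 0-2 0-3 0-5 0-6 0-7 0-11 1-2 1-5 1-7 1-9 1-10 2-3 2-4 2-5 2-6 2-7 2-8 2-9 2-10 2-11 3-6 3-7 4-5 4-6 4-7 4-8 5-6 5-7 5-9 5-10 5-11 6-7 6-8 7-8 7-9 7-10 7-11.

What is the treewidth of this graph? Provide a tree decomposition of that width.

Treewidth 4.
One optimal decomposition is:
Bags: B1 = {0, 2, 5, 6, 7}  B2 = {0, 1, 2, 5, 7}  B3 = {1, 2, 5, 7, 9}  B4 = {0, 2, 3, 6, 7}  B5 = {2, 4, 5, 6, 7}  B6 = {1, 2, 5, 7, 10}  B7 = {0, 2, 5, 7, 11}  B8 = {2, 4, 6, 7, 8}
Tree: B1–B2, B2–B3, B1–B4, B1–B5, B3–B6, B2–B7, B5–B8

Every bag has size at most 5, so the width is 5 − 1 = 4 and tw(G) ≤ 4. For the lower bound, the 5 vertices {2, 4, 6, 7, 8} are pairwise adjacent, and any tree decomposition puts a clique entirely inside one bag — forcing width ≥ 4. Hence tw(G) = 4 exactly.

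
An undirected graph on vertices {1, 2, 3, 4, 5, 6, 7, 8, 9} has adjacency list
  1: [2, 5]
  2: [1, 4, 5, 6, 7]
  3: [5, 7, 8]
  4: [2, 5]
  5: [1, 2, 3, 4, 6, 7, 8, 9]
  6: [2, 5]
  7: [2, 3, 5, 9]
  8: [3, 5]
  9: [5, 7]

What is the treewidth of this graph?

2

A width-2 tree decomposition is:
Bags: B1 = {3, 5, 7}  B2 = {2, 5, 7}  B3 = {1, 2, 5}  B4 = {2, 4, 5}  B5 = {2, 5, 6}  B6 = {5, 7, 9}  B7 = {3, 5, 8}
Tree: B1–B2, B2–B3, B2–B4, B4–B5, B2–B6, B1–B7
Each bag holds 3 vertices, so the decomposition has width 2, which upper-bounds the treewidth. For the lower bound, the 3 vertices {3, 5, 8} are pairwise adjacent, and any tree decomposition puts a clique entirely inside one bag — forcing width ≥ 2. Combining the bounds, tw(G) = 2.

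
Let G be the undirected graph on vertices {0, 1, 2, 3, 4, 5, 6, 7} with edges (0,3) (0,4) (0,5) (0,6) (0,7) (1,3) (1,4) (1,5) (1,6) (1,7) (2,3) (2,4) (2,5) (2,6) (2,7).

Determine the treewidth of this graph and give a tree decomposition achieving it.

Each bag holds 4 vertices, so the decomposition has width 3, which upper-bounds the treewidth. For the lower bound: the 4 vertex sets {0,7}, {2,4}, {1}, {3} are disjoint, each induces a connected subgraph, and every pair is joined by at least one edge of G. Contracting each set to a single vertex therefore yields K_{4} as a minor, and since treewidth is minor-monotone, tw(G) ≥ tw(K_{4}) = 3. Therefore the treewidth is 3.

Treewidth 3.
One optimal decomposition is:
Bags: B1 = {0, 1, 2, 7}  B2 = {0, 1, 2, 4}  B3 = {0, 1, 2, 3}  B4 = {0, 1, 2, 5}  B5 = {0, 1, 2, 6}
Tree: B1–B2, B2–B3, B3–B4, B4–B5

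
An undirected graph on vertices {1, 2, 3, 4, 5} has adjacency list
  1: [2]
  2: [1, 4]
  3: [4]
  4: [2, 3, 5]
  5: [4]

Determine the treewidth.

1

A width-1 tree decomposition is:
Bags: B1 = {2, 4}  B2 = {4, 5}  B3 = {3, 4}  B4 = {1, 2}
Tree: B1–B2, B2–B3, B1–B4
Each bag holds 2 vertices, so the decomposition has width 1, which upper-bounds the treewidth. Any graph with an edge has treewidth ≥ 1, and G has the edge 4–2. Hence tw(G) = 1 exactly.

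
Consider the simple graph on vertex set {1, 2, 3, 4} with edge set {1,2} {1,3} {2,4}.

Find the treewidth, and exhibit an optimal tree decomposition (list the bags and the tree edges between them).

Treewidth 1.
Bags: B1 = {2, 4}  B2 = {1, 2}  B3 = {1, 3}
Tree: B1–B2, B2–B3

Each bag holds 2 vertices, so the decomposition has width 1, which upper-bounds the treewidth. Since G has at least one edge (e.g. 4–2), it is not an edgeless graph, so tw(G) ≥ 1. The upper and lower bounds meet at 1, so that is the treewidth.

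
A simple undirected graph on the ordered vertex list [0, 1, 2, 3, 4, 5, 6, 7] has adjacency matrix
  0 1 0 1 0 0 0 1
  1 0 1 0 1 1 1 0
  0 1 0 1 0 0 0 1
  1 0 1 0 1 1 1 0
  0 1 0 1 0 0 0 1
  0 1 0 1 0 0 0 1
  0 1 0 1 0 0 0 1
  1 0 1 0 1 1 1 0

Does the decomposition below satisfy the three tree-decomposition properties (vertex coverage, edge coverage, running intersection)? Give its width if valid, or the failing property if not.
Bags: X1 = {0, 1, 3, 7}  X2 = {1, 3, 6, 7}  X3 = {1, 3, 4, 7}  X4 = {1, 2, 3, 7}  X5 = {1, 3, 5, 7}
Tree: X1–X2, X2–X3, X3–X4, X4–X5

Every vertex of G appears in some bag (union = {0, 1, 2, 3, 4, 5, 6, 7}); every edge is covered by a bag; and for each vertex v the set of bags containing v is connected in the bag tree. The decomposition is therefore valid. The largest bag has 4 vertices, so the width is 3.

Yes; width 3.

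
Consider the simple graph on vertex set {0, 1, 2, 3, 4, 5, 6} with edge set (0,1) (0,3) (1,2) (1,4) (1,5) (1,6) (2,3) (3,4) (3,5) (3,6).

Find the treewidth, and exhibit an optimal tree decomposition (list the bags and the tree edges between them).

Treewidth 2.
Bags: B1 = {0, 1, 3}  B2 = {1, 3, 4}  B3 = {1, 3, 6}  B4 = {1, 2, 3}  B5 = {1, 3, 5}
Tree: B1–B2, B2–B3, B3–B4, B4–B5

The largest bag has 3 vertices, giving width 2; this decomposition certifies tw(G) ≤ 2. The edges 3–0–1–4–3 form a cycle, so G is not a tree and its treewidth is at least 2. The upper and lower bounds meet at 2, so that is the treewidth.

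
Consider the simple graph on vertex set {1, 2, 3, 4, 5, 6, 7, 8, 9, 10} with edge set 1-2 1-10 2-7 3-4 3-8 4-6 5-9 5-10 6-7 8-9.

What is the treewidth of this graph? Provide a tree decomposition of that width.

Treewidth 2.
One optimal decomposition is:
Bags: B1 = {4, 6, 7}  B2 = {2, 4, 7}  B3 = {1, 2, 4}  B4 = {1, 4, 10}  B5 = {4, 5, 10}  B6 = {4, 5, 9}  B7 = {4, 8, 9}  B8 = {3, 4, 8}
Tree: B1–B2, B2–B3, B3–B4, B4–B5, B5–B6, B6–B7, B7–B8

The largest bag has 3 vertices, giving width 2; this decomposition certifies tw(G) ≤ 2. The edges 4–6–7–2–1–10–5–9–8–3–4 form a cycle, so G is not a tree and its treewidth is at least 2. Therefore the treewidth is 2.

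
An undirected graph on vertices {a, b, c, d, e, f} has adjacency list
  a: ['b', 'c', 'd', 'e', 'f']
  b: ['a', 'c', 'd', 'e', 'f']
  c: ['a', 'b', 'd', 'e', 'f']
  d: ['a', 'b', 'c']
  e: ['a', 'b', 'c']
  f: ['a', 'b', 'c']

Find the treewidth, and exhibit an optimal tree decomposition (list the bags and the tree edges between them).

The largest bag has 4 vertices, giving width 3; this decomposition certifies tw(G) ≤ 3. On the other hand G contains the 4-clique {a, b, c, d}. A clique must lie in a single bag of any decomposition, so no decomposition can have width below 3. Combining the bounds, tw(G) = 3.

Treewidth 3.
Bags: B1 = {a, b, c, e}  B2 = {a, b, c, d}  B3 = {a, b, c, f}
Tree: B1–B2, B1–B3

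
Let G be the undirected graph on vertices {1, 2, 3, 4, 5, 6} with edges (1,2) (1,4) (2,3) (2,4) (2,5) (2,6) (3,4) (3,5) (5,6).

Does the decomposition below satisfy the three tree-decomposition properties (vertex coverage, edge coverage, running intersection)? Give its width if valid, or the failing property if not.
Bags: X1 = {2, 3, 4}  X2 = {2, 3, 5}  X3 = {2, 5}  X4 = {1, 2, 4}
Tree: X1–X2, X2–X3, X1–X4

No — vertex 6 appears in no bag.

A tree decomposition must satisfy three properties: every vertex lies in some bag; for every edge, both endpoints lie together in some bag; and for every vertex, the bags containing it form a connected subtree. Here vertex 6 appears in no bag, so the decomposition is invalid.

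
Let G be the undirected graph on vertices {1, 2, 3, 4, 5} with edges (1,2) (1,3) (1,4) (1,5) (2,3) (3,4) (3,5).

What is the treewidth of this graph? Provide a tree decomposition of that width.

Each bag holds 3 vertices, so the decomposition has width 2, which upper-bounds the treewidth. Conversely, {1, 2, 3} is a clique of size 3, and the vertices of any clique must share a bag in every tree decomposition; so some bag has ≥ 3 vertices and tw(G) ≥ 2. Therefore the treewidth is 2.

Treewidth 2.
One such decomposition:
Bags: B1 = {1, 3, 5}  B2 = {1, 3, 4}  B3 = {1, 2, 3}
Tree: B1–B2, B2–B3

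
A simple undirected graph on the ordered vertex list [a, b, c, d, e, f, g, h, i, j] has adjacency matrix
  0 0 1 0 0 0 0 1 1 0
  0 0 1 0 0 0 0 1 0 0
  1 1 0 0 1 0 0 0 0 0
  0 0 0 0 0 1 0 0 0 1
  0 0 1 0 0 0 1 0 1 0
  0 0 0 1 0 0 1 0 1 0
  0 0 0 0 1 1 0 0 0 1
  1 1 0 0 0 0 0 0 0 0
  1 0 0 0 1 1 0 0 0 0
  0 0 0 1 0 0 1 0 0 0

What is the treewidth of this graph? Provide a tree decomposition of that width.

Every bag has size at most 3, so the width is 3 − 1 = 2 and tw(G) ≤ 2. The edges j–d–f–g–j form a cycle, so G is not a tree and its treewidth is at least 2. Hence tw(G) = 2 exactly.

Treewidth 2.
One optimal decomposition is:
Bags: B1 = {d, g, j}  B2 = {d, f, g}  B3 = {e, f, g}  B4 = {e, f, i}  B5 = {c, e, i}  B6 = {a, c, i}  B7 = {a, b, c}  B8 = {a, b, h}
Tree: B1–B2, B2–B3, B3–B4, B4–B5, B5–B6, B6–B7, B7–B8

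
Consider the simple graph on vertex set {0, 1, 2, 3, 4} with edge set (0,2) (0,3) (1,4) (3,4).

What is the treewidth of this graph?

A width-1 tree decomposition is:
Bags: B1 = {1, 4}  B2 = {3, 4}  B3 = {0, 3}  B4 = {0, 2}
Tree: B1–B2, B2–B3, B3–B4
The largest bag has 2 vertices, giving width 1; this decomposition certifies tw(G) ≤ 1. G has an edge, so its treewidth is at least 1. Hence tw(G) = 1 exactly.

1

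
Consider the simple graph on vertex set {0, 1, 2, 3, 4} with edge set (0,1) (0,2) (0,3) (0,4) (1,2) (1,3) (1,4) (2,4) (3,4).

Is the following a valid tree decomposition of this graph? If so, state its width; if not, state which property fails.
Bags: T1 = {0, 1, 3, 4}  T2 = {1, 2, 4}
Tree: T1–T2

A tree decomposition must satisfy three properties: every vertex lies in some bag; for every edge, both endpoints lie together in some bag; and for every vertex, the bags containing it form a connected subtree. Here edge (0,2) lies in no bag, so the decomposition is invalid.

No — edge (0,2) lies in no bag.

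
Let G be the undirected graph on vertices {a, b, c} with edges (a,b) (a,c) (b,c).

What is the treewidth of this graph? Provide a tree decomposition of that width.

A single bag containing all 3 vertices is trivially a valid decomposition of width 2. On the other hand G contains the 3-clique {a, b, c}. A clique must lie in a single bag of any decomposition, so no decomposition can have width below 2. Therefore the treewidth is 2.

Treewidth 2.
One optimal decomposition is:
Bags: B1 = {a, b, c}
Tree: (single bag)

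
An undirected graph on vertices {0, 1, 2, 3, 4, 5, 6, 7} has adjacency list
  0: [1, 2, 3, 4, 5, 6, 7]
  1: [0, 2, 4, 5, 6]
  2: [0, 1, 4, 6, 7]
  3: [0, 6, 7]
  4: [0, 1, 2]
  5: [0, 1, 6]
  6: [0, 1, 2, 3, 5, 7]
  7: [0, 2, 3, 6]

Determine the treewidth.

A width-3 tree decomposition is:
Bags: B1 = {0, 1, 2, 4}  B2 = {0, 1, 2, 6}  B3 = {0, 1, 5, 6}  B4 = {0, 2, 6, 7}  B5 = {0, 3, 6, 7}
Tree: B1–B2, B2–B3, B2–B4, B4–B5
Each bag holds 4 vertices, so the decomposition has width 3, which upper-bounds the treewidth. Conversely, {0, 1, 2, 4} is a clique of size 4, and the vertices of any clique must share a bag in every tree decomposition; so some bag has ≥ 4 vertices and tw(G) ≥ 3. Hence tw(G) = 3 exactly.

3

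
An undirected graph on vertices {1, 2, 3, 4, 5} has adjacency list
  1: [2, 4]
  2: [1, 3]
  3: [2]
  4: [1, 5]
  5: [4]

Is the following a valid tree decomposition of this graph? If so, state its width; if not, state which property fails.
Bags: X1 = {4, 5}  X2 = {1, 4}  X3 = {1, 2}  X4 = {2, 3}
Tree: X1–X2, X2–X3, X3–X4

Yes; width 1.

Checking the three conditions: (i) the bags cover all of {1, 2, 3, 4, 5}; (ii) for each edge, some bag contains both endpoints; (iii) the bags containing any fixed vertex form a subtree. All hold, so the decomposition is valid with width 2 − 1 = 1.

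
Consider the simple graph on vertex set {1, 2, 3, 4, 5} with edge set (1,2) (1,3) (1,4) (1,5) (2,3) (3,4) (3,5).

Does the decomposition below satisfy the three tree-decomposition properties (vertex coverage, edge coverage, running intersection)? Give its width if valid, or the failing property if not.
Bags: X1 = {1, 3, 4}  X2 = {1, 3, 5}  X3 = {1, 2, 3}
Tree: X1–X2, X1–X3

Yes; width 2.

Checking the three conditions: (i) the bags cover all of {1, 2, 3, 4, 5}; (ii) for each edge, some bag contains both endpoints; (iii) the bags containing any fixed vertex form a subtree. All hold, so the decomposition is valid with width 3 − 1 = 2.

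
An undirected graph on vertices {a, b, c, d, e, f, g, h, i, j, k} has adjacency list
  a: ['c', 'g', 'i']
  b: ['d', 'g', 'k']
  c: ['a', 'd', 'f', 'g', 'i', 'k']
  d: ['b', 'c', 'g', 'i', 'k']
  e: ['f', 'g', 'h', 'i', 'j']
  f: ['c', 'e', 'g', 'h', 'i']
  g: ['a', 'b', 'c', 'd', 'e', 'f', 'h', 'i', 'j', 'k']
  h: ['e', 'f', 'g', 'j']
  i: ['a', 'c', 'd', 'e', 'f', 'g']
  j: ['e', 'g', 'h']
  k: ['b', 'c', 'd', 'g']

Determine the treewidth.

3

A width-3 tree decomposition is:
Bags: B1 = {e, f, g, i}  B2 = {c, f, g, i}  B3 = {c, d, g, i}  B4 = {e, f, g, h}  B5 = {a, c, g, i}  B6 = {c, d, g, k}  B7 = {b, d, g, k}  B8 = {e, g, h, j}
Tree: B1–B2, B2–B3, B1–B4, B3–B5, B3–B6, B6–B7, B4–B8
Each bag holds 4 vertices, so the decomposition has width 3, which upper-bounds the treewidth. For the lower bound, the 4 vertices {e, g, h, j} are pairwise adjacent, and any tree decomposition puts a clique entirely inside one bag — forcing width ≥ 3. Therefore the treewidth is 3.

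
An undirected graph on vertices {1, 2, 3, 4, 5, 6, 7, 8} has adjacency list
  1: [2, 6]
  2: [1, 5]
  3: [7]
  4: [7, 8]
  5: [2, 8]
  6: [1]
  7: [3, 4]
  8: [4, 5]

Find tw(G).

A width-1 tree decomposition is:
Bags: B1 = {3, 7}  B2 = {4, 7}  B3 = {4, 8}  B4 = {5, 8}  B5 = {2, 5}  B6 = {1, 2}  B7 = {1, 6}
Tree: B1–B2, B2–B3, B3–B4, B4–B5, B5–B6, B6–B7
Every bag has size at most 2, so the width is 2 − 1 = 1 and tw(G) ≤ 1. Any graph with an edge has treewidth ≥ 1, and G has the edge 3–7. Therefore the treewidth is 1.

1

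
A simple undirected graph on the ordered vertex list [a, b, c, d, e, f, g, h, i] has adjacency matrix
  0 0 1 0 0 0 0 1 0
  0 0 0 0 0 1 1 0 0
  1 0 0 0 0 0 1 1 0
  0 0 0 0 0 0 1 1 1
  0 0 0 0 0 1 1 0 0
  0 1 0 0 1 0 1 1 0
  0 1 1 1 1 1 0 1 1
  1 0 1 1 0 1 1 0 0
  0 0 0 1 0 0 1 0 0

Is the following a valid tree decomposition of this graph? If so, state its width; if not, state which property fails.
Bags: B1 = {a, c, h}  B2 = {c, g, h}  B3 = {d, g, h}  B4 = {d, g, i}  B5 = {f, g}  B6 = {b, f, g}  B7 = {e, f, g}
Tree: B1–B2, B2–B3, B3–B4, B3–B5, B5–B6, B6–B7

A tree decomposition must satisfy three properties: every vertex lies in some bag; for every edge, both endpoints lie together in some bag; and for every vertex, the bags containing it form a connected subtree. Here edge (h,f) lies in no bag, so the decomposition is invalid.

No — edge (h,f) lies in no bag.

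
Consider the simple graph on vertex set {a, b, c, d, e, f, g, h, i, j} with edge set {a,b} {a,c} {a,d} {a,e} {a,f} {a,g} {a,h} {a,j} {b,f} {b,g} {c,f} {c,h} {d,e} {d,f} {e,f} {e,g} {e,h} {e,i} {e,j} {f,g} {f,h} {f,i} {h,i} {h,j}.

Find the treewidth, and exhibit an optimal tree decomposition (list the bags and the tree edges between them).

Treewidth 3.
One such decomposition:
Bags: B1 = {a, e, f, h}  B2 = {a, d, e, f}  B3 = {a, e, f, g}  B4 = {a, c, f, h}  B5 = {e, f, h, i}  B6 = {a, e, h, j}  B7 = {a, b, f, g}
Tree: B1–B2, B1–B3, B1–B4, B1–B5, B1–B6, B3–B7

Every bag has size at most 4, so the width is 4 − 1 = 3 and tw(G) ≤ 3. For the lower bound, the 4 vertices {a, e, h, j} are pairwise adjacent, and any tree decomposition puts a clique entirely inside one bag — forcing width ≥ 3. Hence tw(G) = 3 exactly.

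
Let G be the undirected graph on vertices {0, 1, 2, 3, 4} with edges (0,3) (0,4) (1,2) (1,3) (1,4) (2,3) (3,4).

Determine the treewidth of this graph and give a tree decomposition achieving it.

Every bag has size at most 3, so the width is 3 − 1 = 2 and tw(G) ≤ 2. On the other hand G contains the 3-clique {0, 3, 4}. A clique must lie in a single bag of any decomposition, so no decomposition can have width below 2. Therefore the treewidth is 2.

Treewidth 2.
Bags: B1 = {1, 3, 4}  B2 = {0, 3, 4}  B3 = {1, 2, 3}
Tree: B1–B2, B1–B3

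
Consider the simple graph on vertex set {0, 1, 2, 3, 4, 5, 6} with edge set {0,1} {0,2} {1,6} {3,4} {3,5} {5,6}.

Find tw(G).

A width-1 tree decomposition is:
Bags: B1 = {0, 2}  B2 = {0, 1}  B3 = {1, 6}  B4 = {5, 6}  B5 = {3, 5}  B6 = {3, 4}
Tree: B1–B2, B2–B3, B3–B4, B4–B5, B5–B6
Each bag holds 2 vertices, so the decomposition has width 1, which upper-bounds the treewidth. Since G has at least one edge (e.g. 2–0), it is not an edgeless graph, so tw(G) ≥ 1. Hence tw(G) = 1 exactly.

1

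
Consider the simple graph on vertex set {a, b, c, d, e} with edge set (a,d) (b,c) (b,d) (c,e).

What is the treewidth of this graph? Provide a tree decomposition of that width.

Treewidth 1.
One optimal decomposition is:
Bags: B1 = {c, e}  B2 = {b, c}  B3 = {b, d}  B4 = {a, d}
Tree: B1–B2, B2–B3, B3–B4

Every bag has size at most 2, so the width is 2 − 1 = 1 and tw(G) ≤ 1. Since G has at least one edge (e.g. e–c), it is not an edgeless graph, so tw(G) ≥ 1. Therefore the treewidth is 1.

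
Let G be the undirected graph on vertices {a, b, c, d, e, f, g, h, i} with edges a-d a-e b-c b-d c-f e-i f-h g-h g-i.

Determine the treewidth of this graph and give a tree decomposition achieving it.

The largest bag has 3 vertices, giving width 2; this decomposition certifies tw(G) ≤ 2. Since i–e–a–d–b–c–f–h–g–i is a cycle in G, G is not acyclic. Forests are exactly the graphs of treewidth ≤ 1, so tw(G) ≥ 2. Hence tw(G) = 2 exactly.

Treewidth 2.
One such decomposition:
Bags: B1 = {a, e, i}  B2 = {a, d, i}  B3 = {b, d, i}  B4 = {b, c, i}  B5 = {c, f, i}  B6 = {f, h, i}  B7 = {g, h, i}
Tree: B1–B2, B2–B3, B3–B4, B4–B5, B5–B6, B6–B7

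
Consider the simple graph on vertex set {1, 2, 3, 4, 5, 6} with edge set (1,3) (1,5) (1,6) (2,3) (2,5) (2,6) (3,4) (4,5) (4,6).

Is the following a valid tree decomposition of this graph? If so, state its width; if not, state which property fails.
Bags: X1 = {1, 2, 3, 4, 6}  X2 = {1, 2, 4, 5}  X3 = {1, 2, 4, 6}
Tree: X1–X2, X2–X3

A tree decomposition must satisfy three properties: every vertex lies in some bag; for every edge, both endpoints lie together in some bag; and for every vertex, the bags containing it form a connected subtree. Here bags containing vertex 6 are not connected in the tree, so the decomposition is invalid.

No — bags containing vertex 6 are not connected in the tree.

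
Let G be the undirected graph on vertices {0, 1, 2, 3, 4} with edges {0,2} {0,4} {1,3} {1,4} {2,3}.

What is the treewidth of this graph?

2

A width-2 tree decomposition is:
Bags: B1 = {1, 3, 4}  B2 = {2, 3, 4}  B3 = {0, 2, 4}
Tree: B1–B2, B2–B3
Every bag has size at most 3, so the width is 3 − 1 = 2 and tw(G) ≤ 2. The edges 4–1–3–2–0–4 form a cycle, so G is not a tree and its treewidth is at least 2. Therefore the treewidth is 2.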